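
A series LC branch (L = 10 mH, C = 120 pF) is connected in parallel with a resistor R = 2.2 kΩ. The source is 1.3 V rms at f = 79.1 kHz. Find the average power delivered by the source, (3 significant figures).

ω = 2πf = 497000 rad/s
X_L = ωL = 4970 Ω
X_C = 1/(ωC) = 16800 Ω
Branch 1: Z₁ = R = 2200 Ω
Branch 2 (series LC): Z₂ = j(X_L − X_C) = −j11800 Ω
Parallel: Z = Z₁Z₂/(Z₁+Z₂), |Z| = 2160 Ω, ∠Z = -10.6°
I = V/|Z| = 601 μA
P = VI cos φ = 1.3 × 0.000601 × cos(-10.6°) = 768 μW

768 μW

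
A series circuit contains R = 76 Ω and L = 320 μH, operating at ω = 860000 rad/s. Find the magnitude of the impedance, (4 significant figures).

285.5 Ω

X_L = ωL = 275.2 Ω
Z = 76.00 + j275.2 Ω
|Z| = √(76.00² + 275.2²) = 285.5 Ω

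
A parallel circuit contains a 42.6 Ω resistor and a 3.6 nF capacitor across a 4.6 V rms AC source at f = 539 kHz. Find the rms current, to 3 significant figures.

ω = 2πf = 3.387e+06 rad/s
X_C = 1/(ωC) = 82.0 Ω
Parallel: admittances add. Y = 1/R + jωC
Y = (0.0235 + j0.0122) S
|Y| = 0.0265 S → |Z| = 1/|Y| = 37.8 Ω, ∠Z = −∠Y = -27.4°
I = V/|Z| = 4.6/37.8 = 122 mA

122 mA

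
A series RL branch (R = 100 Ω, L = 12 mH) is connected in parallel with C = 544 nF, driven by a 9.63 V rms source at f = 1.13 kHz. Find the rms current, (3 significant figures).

ω = 2πf = 7100 rad/s
X_L = ωL = 85.2 Ω
X_C = 1/(ωC) = 259 Ω
Branch 1 (R+jX_L): Z₁ = 100 + j85.2 Ω, |Z₁| = 131 Ω
Branch 2 (−jX_C): Z₂ = −j259 Ω
Parallel: Z = Z₁Z₂/(Z₁+Z₂), |Z| = 170 Ω, ∠Z = 10.5°
I = V/|Z| = 9.63/170 = 56.7 mA

56.7 mA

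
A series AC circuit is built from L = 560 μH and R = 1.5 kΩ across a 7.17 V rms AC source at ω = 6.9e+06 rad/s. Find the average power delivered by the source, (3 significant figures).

4.49 mW

X_L = ωL = 3860 Ω
Z = 1500 + j3860 Ω
|Z| = √(1500² + 3860²) = 4140 Ω
∠Z = arctan(3860/1500) = 68.8°
I = V/|Z| = 1.73 mA
P = VI cos φ = 7.17 × 0.00173 × cos(68.8°) = 4.49 mW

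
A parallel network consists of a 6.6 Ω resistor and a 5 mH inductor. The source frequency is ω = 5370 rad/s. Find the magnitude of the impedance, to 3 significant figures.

6.41 Ω

X_L = ωL = 26.9 Ω
Parallel: admittances add. Y = 1/R + 1/(jωL)
Y = (0.152 − j0.0372) S
|Y| = 0.156 S → |Z| = 1/|Y| = 6.41 Ω, ∠Z = −∠Y = 13.8°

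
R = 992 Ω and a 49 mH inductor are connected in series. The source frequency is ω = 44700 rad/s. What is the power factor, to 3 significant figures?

X_L = ωL = 2190 Ω
Z = 992 + j2190 Ω
|Z| = √(992² + 2190²) = 2400 Ω
∠Z = arctan(2190/992) = 65.6°
cos φ = cos(65.6°) = 0.413

0.413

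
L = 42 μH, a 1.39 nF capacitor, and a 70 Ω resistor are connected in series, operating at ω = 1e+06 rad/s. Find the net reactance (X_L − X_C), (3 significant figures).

X_L = ωL = 42.0 Ω
X_C = 1/(ωC) = 719 Ω
X = 42.0 − 719 = -677 Ω

-677 Ω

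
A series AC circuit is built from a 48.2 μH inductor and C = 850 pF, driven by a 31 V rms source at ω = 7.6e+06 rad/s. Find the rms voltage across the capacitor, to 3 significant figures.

X_L = ωL = 366 Ω
X_C = 1/(ωC) = 155 Ω
Net reactance X = X_L − X_C = 212 Ω
Z = j212 Ω
|Z| = √(0² + 212²) = 212 Ω
I = V/|Z| = 147 mA
V_C = I·|Z_C| = 0.147 × 155 = 22.7 V

22.7 V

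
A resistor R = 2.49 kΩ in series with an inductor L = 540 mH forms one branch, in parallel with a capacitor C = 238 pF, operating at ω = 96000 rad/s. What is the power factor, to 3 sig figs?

0.249

X_L = ωL = 51800 Ω
X_C = 1/(ωC) = 43800 Ω
Branch 1 (R+jX_L): Z₁ = 2490 + j51800 Ω, |Z₁| = 51900 Ω
Branch 2 (−jX_C): Z₂ = −j43800 Ω
Parallel: Z = Z₁Z₂/(Z₁+Z₂), |Z| = 269000 Ω, ∠Z = -75.6°
cos φ = cos(-75.6°) = 0.249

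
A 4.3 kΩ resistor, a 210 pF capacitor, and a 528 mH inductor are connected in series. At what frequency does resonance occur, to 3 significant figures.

15.1 kHz

ω₀ = 1/√(LC) = 1/√(0.528 × 2.1e-10) = 94970 rad/s
f₀ = ω₀/(2π) = 15.1 kHz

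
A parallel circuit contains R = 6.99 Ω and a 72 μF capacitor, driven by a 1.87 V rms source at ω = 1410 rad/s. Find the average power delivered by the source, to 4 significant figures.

500.3 mW

X_C = 1/(ωC) = 9.850 Ω
Parallel: admittances add. Y = 1/R + jωC
Y = (0.1431 + j0.1015) S
|Y| = 0.1754 S → |Z| = 1/|Y| = 5.701 Ω, ∠Z = −∠Y = -35.36°
I = V/|Z| = 328.0 mA
P = VI cos φ = 1.87 × 0.3280 × cos(-35.36°) = 500.3 mW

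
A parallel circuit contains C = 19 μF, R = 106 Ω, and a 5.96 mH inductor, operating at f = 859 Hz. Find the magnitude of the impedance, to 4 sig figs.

ω = 2πf = 5397 rad/s
X_L = ωL = 32.17 Ω
X_C = 1/(ωC) = 9.752 Ω
Parallel: admittances add. Y = 1/R + 1/(jωL) + jωC
Y = (0.009434 + j0.07146) S
|Y| = 0.07208 S → |Z| = 1/|Y| = 13.87 Ω, ∠Z = −∠Y = -82.48°

13.87 Ω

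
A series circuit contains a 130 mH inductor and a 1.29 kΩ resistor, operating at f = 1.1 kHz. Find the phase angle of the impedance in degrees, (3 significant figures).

ω = 2πf = 6912 rad/s
X_L = ωL = 898 Ω
Z = 1290 + j898 Ω
|Z| = √(1290² + 898²) = 1570 Ω
∠Z = arctan(898/1290) = 34.9°

34.9°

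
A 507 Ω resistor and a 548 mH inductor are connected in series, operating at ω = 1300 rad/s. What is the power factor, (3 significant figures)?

0.580

X_L = ωL = 712 Ω
Z = 507 + j712 Ω
|Z| = √(507² + 712²) = 874 Ω
∠Z = arctan(712/507) = 54.6°
cos φ = cos(54.6°) = 0.580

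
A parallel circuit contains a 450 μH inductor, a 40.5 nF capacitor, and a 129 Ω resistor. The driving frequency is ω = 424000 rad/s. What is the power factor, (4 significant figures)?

X_L = ωL = 190.8 Ω
X_C = 1/(ωC) = 58.23 Ω
Parallel: admittances add. Y = 1/R + 1/(jωL) + jωC
Y = (0.007752 + j0.01193) S
|Y| = 0.01423 S → |Z| = 1/|Y| = 70.28 Ω, ∠Z = −∠Y = -56.99°
cos φ = cos(-56.99°) = 0.5448

0.5448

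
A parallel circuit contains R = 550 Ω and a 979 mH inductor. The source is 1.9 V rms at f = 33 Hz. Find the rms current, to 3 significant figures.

9.98 mA

ω = 2πf = 207.3 rad/s
X_L = ωL = 203 Ω
Parallel: admittances add. Y = 1/R + 1/(jωL)
Y = (0.00182 − j0.00493) S
|Y| = 0.00525 S → |Z| = 1/|Y| = 190 Ω, ∠Z = −∠Y = 69.7°
I = V/|Z| = 1.9/190 = 9.98 mA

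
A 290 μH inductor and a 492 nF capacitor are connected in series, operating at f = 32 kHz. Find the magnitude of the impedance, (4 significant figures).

48.20 Ω

ω = 2πf = 201100 rad/s
X_L = ωL = 58.31 Ω
X_C = 1/(ωC) = 10.11 Ω
Net reactance X = X_L − X_C = 48.20 Ω
Z = j48.20 Ω
|Z| = √(0² + 48.20²) = 48.20 Ω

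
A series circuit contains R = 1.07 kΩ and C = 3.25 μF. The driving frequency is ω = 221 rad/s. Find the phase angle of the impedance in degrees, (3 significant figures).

-52.5°

X_C = 1/(ωC) = 1390 Ω
Z = 1070 − j1390 Ω
|Z| = √(1070² + 1390²) = 1760 Ω
∠Z = arctan(-1390/1070) = -52.5°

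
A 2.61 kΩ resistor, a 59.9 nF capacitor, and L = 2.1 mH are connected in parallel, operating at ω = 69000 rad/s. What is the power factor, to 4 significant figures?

0.1371

X_L = ωL = 144.9 Ω
X_C = 1/(ωC) = 241.9 Ω
Parallel: admittances add. Y = 1/R + 1/(jωL) + jωC
Y = (0.0003831 − j0.002768) S
|Y| = 0.002795 S → |Z| = 1/|Y| = 357.8 Ω, ∠Z = −∠Y = 82.12°
cos φ = cos(82.12°) = 0.1371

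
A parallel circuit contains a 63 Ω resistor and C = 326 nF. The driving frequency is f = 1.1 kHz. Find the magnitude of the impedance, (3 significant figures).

62.4 Ω

ω = 2πf = 6912 rad/s
X_C = 1/(ωC) = 444 Ω
Parallel: admittances add. Y = 1/R + jωC
Y = (0.0159 + j0.00225) S
|Y| = 0.0160 S → |Z| = 1/|Y| = 62.4 Ω, ∠Z = −∠Y = -8.08°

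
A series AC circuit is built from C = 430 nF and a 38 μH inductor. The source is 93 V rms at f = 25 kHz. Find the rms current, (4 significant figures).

10.53 A

ω = 2πf = 157100 rad/s
X_L = ωL = 5.969 Ω
X_C = 1/(ωC) = 14.81 Ω
Net reactance X = X_L − X_C = -8.836 Ω
Z = − j8.836 Ω
|Z| = √(0² + 8.836²) = 8.836 Ω
I = V/|Z| = 93/8.836 = 10.53 A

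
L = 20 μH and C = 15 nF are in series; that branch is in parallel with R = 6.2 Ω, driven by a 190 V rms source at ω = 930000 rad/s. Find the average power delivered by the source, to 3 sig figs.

5.82 kW

X_L = ωL = 18.6 Ω
X_C = 1/(ωC) = 71.7 Ω
Branch 1: Z₁ = R = 6.20 Ω
Branch 2 (series LC): Z₂ = j(X_L − X_C) = −j53.1 Ω
Parallel: Z = Z₁Z₂/(Z₁+Z₂), |Z| = 6.16 Ω, ∠Z = -6.66°
I = V/|Z| = 30.9 A
P = VI cos φ = 190 × 30.9 × cos(-6.66°) = 5.82 kW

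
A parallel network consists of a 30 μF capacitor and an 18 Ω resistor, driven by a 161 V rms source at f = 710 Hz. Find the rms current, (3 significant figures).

ω = 2πf = 4461 rad/s
X_C = 1/(ωC) = 7.47 Ω
Parallel: admittances add. Y = 1/R + jωC
Y = (0.0556 + j0.134) S
|Y| = 0.145 S → |Z| = 1/|Y| = 6.90 Ω, ∠Z = −∠Y = -67.5°
I = V/|Z| = 161/6.90 = 23.3 A

23.3 A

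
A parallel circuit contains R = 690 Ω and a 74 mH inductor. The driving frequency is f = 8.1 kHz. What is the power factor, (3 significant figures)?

0.984

ω = 2πf = 50890 rad/s
X_L = ωL = 3770 Ω
Parallel: admittances add. Y = 1/R + 1/(jωL)
Y = (0.00145 − j0.000266) S
|Y| = 0.00147 S → |Z| = 1/|Y| = 679 Ω, ∠Z = −∠Y = 10.4°
cos φ = cos(10.4°) = 0.984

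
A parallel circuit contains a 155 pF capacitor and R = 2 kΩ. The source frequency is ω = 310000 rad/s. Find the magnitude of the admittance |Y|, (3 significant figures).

X_C = 1/(ωC) = 20800 Ω
Parallel: admittances add. Y = 1/R + jωC
Y = (0.000500 + j4.81e-05) S
|Y| = 0.000502 S → |Z| = 1/|Y| = 1990 Ω, ∠Z = −∠Y = -5.49°

502 μS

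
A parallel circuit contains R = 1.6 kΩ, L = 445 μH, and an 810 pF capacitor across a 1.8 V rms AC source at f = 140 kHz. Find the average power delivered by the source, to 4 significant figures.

ω = 2πf = 879600 rad/s
X_L = ωL = 391.4 Ω
X_C = 1/(ωC) = 1403 Ω
Parallel: admittances add. Y = 1/R + 1/(jωL) + jωC
Y = (0.0006250 − j0.001842) S
|Y| = 0.001945 S → |Z| = 1/|Y| = 514.1 Ω, ∠Z = −∠Y = 71.26°
I = V/|Z| = 3.502 mA
P = VI cos φ = 1.8 × 0.003502 × cos(71.26°) = 2.025 mW

2.025 mW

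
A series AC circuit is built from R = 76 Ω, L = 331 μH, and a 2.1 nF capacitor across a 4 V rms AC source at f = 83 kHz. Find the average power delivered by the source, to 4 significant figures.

2.195 mW

ω = 2πf = 521500 rad/s
X_L = ωL = 172.6 Ω
X_C = 1/(ωC) = 913.1 Ω
Net reactance X = X_L − X_C = -740.5 Ω
Z = 76.00 − j740.5 Ω
|Z| = √(76.00² + 740.5²) = 744.4 Ω
∠Z = arctan(-740.5/76.00) = -84.14°
I = V/|Z| = 5.374 mA
P = VI cos φ = 4 × 0.005374 × cos(-84.14°) = 2.195 mW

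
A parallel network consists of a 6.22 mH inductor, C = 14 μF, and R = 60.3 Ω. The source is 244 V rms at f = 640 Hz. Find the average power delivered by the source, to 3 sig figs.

987 W

ω = 2πf = 4021 rad/s
X_L = ωL = 25.0 Ω
X_C = 1/(ωC) = 17.8 Ω
Parallel: admittances add. Y = 1/R + 1/(jωL) + jωC
Y = (0.0166 + j0.0163) S
|Y| = 0.0233 S → |Z| = 1/|Y| = 43.0 Ω, ∠Z = −∠Y = -44.5°
I = V/|Z| = 5.68 A
P = VI cos φ = 244 × 5.68 × cos(-44.5°) = 987 W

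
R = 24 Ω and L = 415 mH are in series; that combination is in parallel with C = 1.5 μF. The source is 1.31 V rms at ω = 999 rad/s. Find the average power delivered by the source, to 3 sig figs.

239 μW

X_L = ωL = 415 Ω
X_C = 1/(ωC) = 667 Ω
Branch 1 (R+jX_L): Z₁ = 24.0 + j415 Ω, |Z₁| = 415 Ω
Branch 2 (−jX_C): Z₂ = −j667 Ω
Parallel: Z = Z₁Z₂/(Z₁+Z₂), |Z| = 1090 Ω, ∠Z = 81.3°
I = V/|Z| = 1.20 mA
P = VI cos φ = 1.31 × 0.00120 × cos(81.3°) = 239 μW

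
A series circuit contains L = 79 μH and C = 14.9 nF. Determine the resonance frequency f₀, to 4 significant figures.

146.7 kHz

ω₀ = 1/√(LC) = 1/√(7.9e-05 × 1.49e-08) = 921700 rad/s
f₀ = ω₀/(2π) = 146.7 kHz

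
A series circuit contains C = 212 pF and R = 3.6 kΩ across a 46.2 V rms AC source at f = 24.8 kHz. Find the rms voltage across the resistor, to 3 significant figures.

ω = 2πf = 155800 rad/s
X_C = 1/(ωC) = 30300 Ω
Z = 3600 − j30300 Ω
|Z| = √(3600² + 30300²) = 30500 Ω
I = V/|Z| = 1.52 mA
V_R = I·|Z_R| = 0.00152 × 3600 = 5.46 V

5.46 V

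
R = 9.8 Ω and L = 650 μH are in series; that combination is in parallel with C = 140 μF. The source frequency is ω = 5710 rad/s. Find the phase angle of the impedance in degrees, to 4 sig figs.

-83.35°

X_L = ωL = 3.712 Ω
X_C = 1/(ωC) = 1.251 Ω
Branch 1 (R+jX_L): Z₁ = 9.800 + j3.712 Ω, |Z₁| = 10.48 Ω
Branch 2 (−jX_C): Z₂ = −j1.251 Ω
Parallel: Z = Z₁Z₂/(Z₁+Z₂), |Z| = 1.297 Ω, ∠Z = -83.35°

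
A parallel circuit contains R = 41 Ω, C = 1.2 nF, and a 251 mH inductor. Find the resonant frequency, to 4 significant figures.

9.170 kHz

ω₀ = 1/√(LC) = 1/√(0.251 × 1.2e-09) = 57620 rad/s
f₀ = ω₀/(2π) = 9.170 kHz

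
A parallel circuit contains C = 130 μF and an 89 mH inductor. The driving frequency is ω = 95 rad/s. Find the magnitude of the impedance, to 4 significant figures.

9.441 Ω

X_L = ωL = 8.455 Ω
X_C = 1/(ωC) = 80.97 Ω
Parallel: admittances add. Y = 1/(jωL) + jωC
Y = (0 − j0.1059) S
|Y| = 0.1059 S → |Z| = 1/|Y| = 9.441 Ω, ∠Z = −∠Y = 90.00°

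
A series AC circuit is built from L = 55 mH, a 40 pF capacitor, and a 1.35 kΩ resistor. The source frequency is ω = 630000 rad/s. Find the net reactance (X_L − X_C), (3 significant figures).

-5030 Ω

X_L = ωL = 34600 Ω
X_C = 1/(ωC) = 39700 Ω
X = 34600 − 39700 = -5030 Ω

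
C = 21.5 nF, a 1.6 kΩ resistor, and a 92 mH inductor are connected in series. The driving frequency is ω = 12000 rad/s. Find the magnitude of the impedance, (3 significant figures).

X_L = ωL = 1100 Ω
X_C = 1/(ωC) = 3880 Ω
Net reactance X = X_L − X_C = -2770 Ω
Z = 1600 − j2770 Ω
|Z| = √(1600² + 2770²) = 3200 Ω

3200 Ω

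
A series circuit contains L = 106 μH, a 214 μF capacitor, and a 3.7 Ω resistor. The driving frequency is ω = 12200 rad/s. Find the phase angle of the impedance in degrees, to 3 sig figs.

X_L = ωL = 1.29 Ω
X_C = 1/(ωC) = 0.383 Ω
Net reactance X = X_L − X_C = 0.910 Ω
Z = 3.70 + j0.910 Ω
|Z| = √(3.70² + 0.910²) = 3.81 Ω
∠Z = arctan(0.910/3.70) = 13.8°

13.8°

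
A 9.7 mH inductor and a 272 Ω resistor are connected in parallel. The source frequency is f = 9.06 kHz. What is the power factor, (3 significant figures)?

0.897

ω = 2πf = 56930 rad/s
X_L = ωL = 552 Ω
Parallel: admittances add. Y = 1/R + 1/(jωL)
Y = (0.00368 − j0.00181) S
|Y| = 0.00410 S → |Z| = 1/|Y| = 244 Ω, ∠Z = −∠Y = 26.2°
cos φ = cos(26.2°) = 0.897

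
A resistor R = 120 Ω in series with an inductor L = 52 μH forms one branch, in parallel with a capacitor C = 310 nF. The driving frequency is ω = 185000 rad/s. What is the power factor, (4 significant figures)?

X_L = ωL = 9.620 Ω
X_C = 1/(ωC) = 17.44 Ω
Branch 1 (R+jX_L): Z₁ = 120.0 + j9.620 Ω, |Z₁| = 120.4 Ω
Branch 2 (−jX_C): Z₂ = −j17.44 Ω
Parallel: Z = Z₁Z₂/(Z₁+Z₂), |Z| = 17.46 Ω, ∠Z = -81.69°
cos φ = cos(-81.69°) = 0.1445

0.1445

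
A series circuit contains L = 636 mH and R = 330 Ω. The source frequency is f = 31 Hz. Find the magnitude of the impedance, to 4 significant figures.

352.5 Ω

ω = 2πf = 194.8 rad/s
X_L = ωL = 123.9 Ω
Z = 330.0 + j123.9 Ω
|Z| = √(330.0² + 123.9²) = 352.5 Ω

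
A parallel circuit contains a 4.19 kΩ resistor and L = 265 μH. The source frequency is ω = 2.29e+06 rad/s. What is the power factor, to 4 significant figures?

X_L = ωL = 606.9 Ω
Parallel: admittances add. Y = 1/R + 1/(jωL)
Y = (0.0002387 − j0.001648) S
|Y| = 0.001665 S → |Z| = 1/|Y| = 600.6 Ω, ∠Z = −∠Y = 81.76°
cos φ = cos(81.76°) = 0.1433

0.1433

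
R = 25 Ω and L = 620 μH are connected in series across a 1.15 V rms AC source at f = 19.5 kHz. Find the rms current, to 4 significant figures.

14.38 mA

ω = 2πf = 122500 rad/s
X_L = ωL = 75.96 Ω
Z = 25.00 + j75.96 Ω
|Z| = √(25.00² + 75.96²) = 79.97 Ω
I = V/|Z| = 1.15/79.97 = 14.38 mA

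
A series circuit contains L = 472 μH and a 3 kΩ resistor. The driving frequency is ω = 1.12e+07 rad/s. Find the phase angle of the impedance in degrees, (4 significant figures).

X_L = ωL = 5286 Ω
Z = 3000 + j5286 Ω
|Z| = √(3000² + 5286²) = 6078 Ω
∠Z = arctan(5286/3000) = 60.43°

60.43°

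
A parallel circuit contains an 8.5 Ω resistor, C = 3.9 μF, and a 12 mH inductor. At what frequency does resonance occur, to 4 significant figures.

735.7 Hz

ω₀ = 1/√(LC) = 1/√(0.012 × 3.9e-06) = 4623 rad/s
f₀ = ω₀/(2π) = 735.7 Hz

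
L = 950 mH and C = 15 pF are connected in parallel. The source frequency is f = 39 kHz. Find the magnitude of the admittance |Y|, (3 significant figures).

ω = 2πf = 245000 rad/s
X_L = ωL = 233000 Ω
X_C = 1/(ωC) = 272000 Ω
Parallel: admittances add. Y = 1/(jωL) + jωC
Y = (0 − j6.2e-07) S
|Y| = 6.2e-07 S → |Z| = 1/|Y| = 1.61e+06 Ω, ∠Z = −∠Y = 90.0°

620 nS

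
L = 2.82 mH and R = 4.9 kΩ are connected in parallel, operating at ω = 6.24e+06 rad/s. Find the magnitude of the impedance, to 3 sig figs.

X_L = ωL = 17600 Ω
Parallel: admittances add. Y = 1/R + 1/(jωL)
Y = (0.000204 − j5.68e-05) S
|Y| = 0.000212 S → |Z| = 1/|Y| = 4720 Ω, ∠Z = −∠Y = 15.6°

4720 Ω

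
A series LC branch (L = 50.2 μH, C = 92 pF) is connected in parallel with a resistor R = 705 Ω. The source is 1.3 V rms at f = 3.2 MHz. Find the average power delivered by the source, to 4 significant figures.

2.397 mW

ω = 2πf = 2.011e+07 rad/s
X_L = ωL = 1009 Ω
X_C = 1/(ωC) = 540.6 Ω
Branch 1: Z₁ = R = 705.0 Ω
Branch 2 (series LC): Z₂ = j(X_L − X_C) = j468.7 Ω
Parallel: Z = Z₁Z₂/(Z₁+Z₂), |Z| = 390.3 Ω, ∠Z = 56.38°
I = V/|Z| = 3.331 mA
P = VI cos φ = 1.3 × 0.003331 × cos(56.38°) = 2.397 mW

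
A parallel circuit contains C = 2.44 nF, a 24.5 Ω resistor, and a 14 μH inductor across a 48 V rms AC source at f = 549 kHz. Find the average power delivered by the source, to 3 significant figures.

94.0 W

ω = 2πf = 3.449e+06 rad/s
X_L = ωL = 48.3 Ω
X_C = 1/(ωC) = 119 Ω
Parallel: admittances add. Y = 1/R + 1/(jωL) + jωC
Y = (0.0408 − j0.0123) S
|Y| = 0.0426 S → |Z| = 1/|Y| = 23.5 Ω, ∠Z = −∠Y = 16.8°
I = V/|Z| = 2.05 A
P = VI cos φ = 48 × 2.05 × cos(16.8°) = 94.0 W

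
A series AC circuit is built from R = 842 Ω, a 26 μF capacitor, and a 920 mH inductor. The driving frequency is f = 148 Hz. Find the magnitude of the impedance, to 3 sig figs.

ω = 2πf = 929.9 rad/s
X_L = ωL = 856 Ω
X_C = 1/(ωC) = 41.4 Ω
Net reactance X = X_L − X_C = 814 Ω
Z = 842 + j814 Ω
|Z| = √(842² + 814²) = 1170 Ω

1170 Ω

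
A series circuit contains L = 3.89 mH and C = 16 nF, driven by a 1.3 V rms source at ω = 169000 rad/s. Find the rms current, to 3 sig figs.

X_L = ωL = 657 Ω
X_C = 1/(ωC) = 370 Ω
Net reactance X = X_L − X_C = 288 Ω
Z = j288 Ω
|Z| = √(0² + 288²) = 288 Ω
I = V/|Z| = 1.3/288 = 4.52 mA

4.52 mA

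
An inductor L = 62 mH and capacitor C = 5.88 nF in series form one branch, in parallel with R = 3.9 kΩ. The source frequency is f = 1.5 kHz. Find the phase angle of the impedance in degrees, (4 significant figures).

-12.59°

ω = 2πf = 9425 rad/s
X_L = ωL = 584.3 Ω
X_C = 1/(ωC) = 18040 Ω
Branch 1: Z₁ = R = 3900 Ω
Branch 2 (series LC): Z₂ = j(X_L − X_C) = −j17460 Ω
Parallel: Z = Z₁Z₂/(Z₁+Z₂), |Z| = 3806 Ω, ∠Z = -12.59°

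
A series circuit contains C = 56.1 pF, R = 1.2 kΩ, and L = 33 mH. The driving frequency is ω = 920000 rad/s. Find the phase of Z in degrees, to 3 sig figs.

83.8°

X_L = ωL = 30400 Ω
X_C = 1/(ωC) = 19400 Ω
Net reactance X = X_L − X_C = 11000 Ω
Z = 1200 + j11000 Ω
|Z| = √(1200² + 11000²) = 11100 Ω
∠Z = arctan(11000/1200) = 83.8°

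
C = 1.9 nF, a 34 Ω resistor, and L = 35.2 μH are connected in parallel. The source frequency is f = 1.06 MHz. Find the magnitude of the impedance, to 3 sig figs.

ω = 2πf = 6.66e+06 rad/s
X_L = ωL = 234 Ω
X_C = 1/(ωC) = 79.0 Ω
Parallel: admittances add. Y = 1/R + 1/(jωL) + jωC
Y = (0.0294 + j0.00839) S
|Y| = 0.0306 S → |Z| = 1/|Y| = 32.7 Ω, ∠Z = −∠Y = -15.9°

32.7 Ω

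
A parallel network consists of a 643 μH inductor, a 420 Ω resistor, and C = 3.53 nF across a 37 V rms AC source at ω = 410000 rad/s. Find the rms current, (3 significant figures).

124 mA

X_L = ωL = 264 Ω
X_C = 1/(ωC) = 691 Ω
Parallel: admittances add. Y = 1/R + 1/(jωL) + jωC
Y = (0.00238 − j0.00235) S
|Y| = 0.00334 S → |Z| = 1/|Y| = 299 Ω, ∠Z = −∠Y = 44.6°
I = V/|Z| = 37/299 = 124 mA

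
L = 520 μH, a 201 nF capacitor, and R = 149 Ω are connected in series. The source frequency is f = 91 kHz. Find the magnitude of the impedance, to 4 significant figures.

324.8 Ω

ω = 2πf = 571800 rad/s
X_L = ωL = 297.3 Ω
X_C = 1/(ωC) = 8.701 Ω
Net reactance X = X_L − X_C = 288.6 Ω
Z = 149.0 + j288.6 Ω
|Z| = √(149.0² + 288.6²) = 324.8 Ω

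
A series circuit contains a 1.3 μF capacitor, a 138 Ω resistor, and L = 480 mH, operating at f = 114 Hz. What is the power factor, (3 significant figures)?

0.186

ω = 2πf = 716.3 rad/s
X_L = ωL = 344 Ω
X_C = 1/(ωC) = 1070 Ω
Net reactance X = X_L − X_C = -730 Ω
Z = 138 − j730 Ω
|Z| = √(138² + 730²) = 743 Ω
∠Z = arctan(-730/138) = -79.3°
cos φ = cos(-79.3°) = 0.186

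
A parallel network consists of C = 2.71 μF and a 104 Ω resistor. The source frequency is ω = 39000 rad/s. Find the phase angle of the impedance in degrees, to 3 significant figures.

-84.8°

X_C = 1/(ωC) = 9.46 Ω
Parallel: admittances add. Y = 1/R + jωC
Y = (0.00962 + j0.106) S
|Y| = 0.106 S → |Z| = 1/|Y| = 9.42 Ω, ∠Z = −∠Y = -84.8°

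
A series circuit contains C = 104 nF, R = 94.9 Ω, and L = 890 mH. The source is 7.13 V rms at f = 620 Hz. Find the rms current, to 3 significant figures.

ω = 2πf = 3896 rad/s
X_L = ωL = 3470 Ω
X_C = 1/(ωC) = 2470 Ω
Net reactance X = X_L − X_C = 999 Ω
Z = 94.9 + j999 Ω
|Z| = √(94.9² + 999²) = 1000 Ω
I = V/|Z| = 7.13/1000 = 7.11 mA

7.11 mA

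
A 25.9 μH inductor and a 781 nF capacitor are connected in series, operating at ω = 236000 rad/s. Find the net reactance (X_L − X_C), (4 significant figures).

X_L = ωL = 6.112 Ω
X_C = 1/(ωC) = 5.425 Ω
X = 6.112 − 5.425 = 0.6869 Ω

0.6869 Ω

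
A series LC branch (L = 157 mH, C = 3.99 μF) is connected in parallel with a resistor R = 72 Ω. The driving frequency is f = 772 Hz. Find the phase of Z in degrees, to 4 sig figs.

ω = 2πf = 4851 rad/s
X_L = ωL = 761.5 Ω
X_C = 1/(ωC) = 51.67 Ω
Branch 1: Z₁ = R = 72.00 Ω
Branch 2 (series LC): Z₂ = j(X_L − X_C) = j709.9 Ω
Parallel: Z = Z₁Z₂/(Z₁+Z₂), |Z| = 71.63 Ω, ∠Z = 5.791°

5.791°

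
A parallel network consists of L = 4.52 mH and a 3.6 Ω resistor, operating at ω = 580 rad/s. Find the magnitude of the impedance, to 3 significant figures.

X_L = ωL = 2.62 Ω
Parallel: admittances add. Y = 1/R + 1/(jωL)
Y = (0.278 − j0.381) S
|Y| = 0.472 S → |Z| = 1/|Y| = 2.12 Ω, ∠Z = −∠Y = 53.9°

2.12 Ω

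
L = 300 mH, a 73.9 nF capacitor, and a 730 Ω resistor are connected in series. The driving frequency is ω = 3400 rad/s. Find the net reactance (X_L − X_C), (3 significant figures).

-2960 Ω

X_L = ωL = 1020 Ω
X_C = 1/(ωC) = 3980 Ω
X = 1020 − 3980 = -2960 Ω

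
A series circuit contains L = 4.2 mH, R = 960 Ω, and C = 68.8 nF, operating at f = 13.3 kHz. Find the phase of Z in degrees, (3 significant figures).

10.4°

ω = 2πf = 83570 rad/s
X_L = ωL = 351 Ω
X_C = 1/(ωC) = 174 Ω
Net reactance X = X_L − X_C = 177 Ω
Z = 960 + j177 Ω
|Z| = √(960² + 177²) = 976 Ω
∠Z = arctan(177/960) = 10.4°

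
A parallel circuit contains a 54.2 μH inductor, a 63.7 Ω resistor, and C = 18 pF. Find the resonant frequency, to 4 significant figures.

ω₀ = 1/√(LC) = 1/√(5.42e-05 × 1.8e-11) = 3.202e+07 rad/s
f₀ = ω₀/(2π) = 5.095 MHz

5.095 MHz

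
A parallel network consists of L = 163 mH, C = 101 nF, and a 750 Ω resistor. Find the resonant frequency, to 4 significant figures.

ω₀ = 1/√(LC) = 1/√(0.163 × 1.01e-07) = 7794 rad/s
f₀ = ω₀/(2π) = 1.240 kHz

1.240 kHz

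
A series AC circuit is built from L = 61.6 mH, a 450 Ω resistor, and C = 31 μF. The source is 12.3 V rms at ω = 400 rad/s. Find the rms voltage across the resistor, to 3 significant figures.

X_L = ωL = 24.6 Ω
X_C = 1/(ωC) = 80.6 Ω
Net reactance X = X_L − X_C = -56.0 Ω
Z = 450 − j56.0 Ω
|Z| = √(450² + 56.0²) = 453 Ω
I = V/|Z| = 27.1 mA
V_R = I·|Z_R| = 0.0271 × 450 = 12.2 V

12.2 V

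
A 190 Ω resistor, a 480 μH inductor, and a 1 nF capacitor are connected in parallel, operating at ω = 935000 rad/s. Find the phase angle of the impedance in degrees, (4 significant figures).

X_L = ωL = 448.8 Ω
X_C = 1/(ωC) = 1070 Ω
Parallel: admittances add. Y = 1/R + 1/(jωL) + jωC
Y = (0.005263 − j0.001293) S
|Y| = 0.005420 S → |Z| = 1/|Y| = 184.5 Ω, ∠Z = −∠Y = 13.80°

13.80°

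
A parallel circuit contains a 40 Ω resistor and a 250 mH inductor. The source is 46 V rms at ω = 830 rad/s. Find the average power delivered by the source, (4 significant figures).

X_L = ωL = 207.5 Ω
Parallel: admittances add. Y = 1/R + 1/(jωL)
Y = (0.02500 − j0.004819) S
|Y| = 0.02546 S → |Z| = 1/|Y| = 39.28 Ω, ∠Z = −∠Y = 10.91°
I = V/|Z| = 1.171 A
P = VI cos φ = 46 × 1.171 × cos(10.91°) = 52.90 W

52.90 W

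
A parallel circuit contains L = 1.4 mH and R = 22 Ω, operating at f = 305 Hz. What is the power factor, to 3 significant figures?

ω = 2πf = 1916 rad/s
X_L = ωL = 2.68 Ω
Parallel: admittances add. Y = 1/R + 1/(jωL)
Y = (0.0455 − j0.373) S
|Y| = 0.375 S → |Z| = 1/|Y| = 2.66 Ω, ∠Z = −∠Y = 83.0°
cos φ = cos(83.0°) = 0.121

0.121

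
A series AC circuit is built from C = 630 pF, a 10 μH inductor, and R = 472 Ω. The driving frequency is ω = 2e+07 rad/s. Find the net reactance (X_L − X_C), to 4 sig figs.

120.6 Ω

X_L = ωL = 200.0 Ω
X_C = 1/(ωC) = 79.37 Ω
X = 200.0 − 79.37 = 120.6 Ω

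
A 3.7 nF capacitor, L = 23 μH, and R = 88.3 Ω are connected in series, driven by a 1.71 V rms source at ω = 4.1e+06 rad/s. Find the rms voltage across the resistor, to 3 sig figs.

X_L = ωL = 94.3 Ω
X_C = 1/(ωC) = 65.9 Ω
Net reactance X = X_L − X_C = 28.4 Ω
Z = 88.3 + j28.4 Ω
|Z| = √(88.3² + 28.4²) = 92.7 Ω
I = V/|Z| = 18.4 mA
V_R = I·|Z_R| = 0.0184 × 88.3 = 1.63 V

1.63 V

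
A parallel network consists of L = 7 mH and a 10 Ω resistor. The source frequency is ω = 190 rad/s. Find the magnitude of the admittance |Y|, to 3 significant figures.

X_L = ωL = 1.33 Ω
Parallel: admittances add. Y = 1/R + 1/(jωL)
Y = (0.100 − j0.752) S
|Y| = 0.759 S → |Z| = 1/|Y| = 1.32 Ω, ∠Z = −∠Y = 82.4°

759 mS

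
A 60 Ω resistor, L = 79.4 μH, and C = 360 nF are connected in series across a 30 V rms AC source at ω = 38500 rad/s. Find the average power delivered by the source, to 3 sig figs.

6.45 W

X_L = ωL = 3.06 Ω
X_C = 1/(ωC) = 72.2 Ω
Net reactance X = X_L − X_C = -69.1 Ω
Z = 60.0 − j69.1 Ω
|Z| = √(60.0² + 69.1²) = 91.5 Ω
∠Z = arctan(-69.1/60.0) = -49.0°
I = V/|Z| = 328 mA
P = VI cos φ = 30 × 0.328 × cos(-49.0°) = 6.45 W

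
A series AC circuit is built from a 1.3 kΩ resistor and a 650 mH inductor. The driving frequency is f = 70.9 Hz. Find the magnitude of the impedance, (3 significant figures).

ω = 2πf = 445.5 rad/s
X_L = ωL = 290 Ω
Z = 1300 + j290 Ω
|Z| = √(1300² + 290²) = 1330 Ω

1330 Ω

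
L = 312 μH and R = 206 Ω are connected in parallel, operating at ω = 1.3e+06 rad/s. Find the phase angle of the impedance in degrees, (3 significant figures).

26.9°

X_L = ωL = 406 Ω
Parallel: admittances add. Y = 1/R + 1/(jωL)
Y = (0.00485 − j0.00247) S
|Y| = 0.00544 S → |Z| = 1/|Y| = 184 Ω, ∠Z = −∠Y = 26.9°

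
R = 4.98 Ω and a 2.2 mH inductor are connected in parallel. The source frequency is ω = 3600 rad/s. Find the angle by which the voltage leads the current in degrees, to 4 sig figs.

X_L = ωL = 7.920 Ω
Parallel: admittances add. Y = 1/R + 1/(jωL)
Y = (0.2008 − j0.1263) S
|Y| = 0.2372 S → |Z| = 1/|Y| = 4.216 Ω, ∠Z = −∠Y = 32.16°

32.16°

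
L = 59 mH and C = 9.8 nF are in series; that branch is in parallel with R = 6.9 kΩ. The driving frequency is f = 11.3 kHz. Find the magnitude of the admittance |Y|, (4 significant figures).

391.2 μS

ω = 2πf = 71000 rad/s
X_L = ωL = 4189 Ω
X_C = 1/(ωC) = 1437 Ω
Branch 1: Z₁ = R = 6900 Ω
Branch 2 (series LC): Z₂ = j(X_L − X_C) = j2752 Ω
Parallel: Z = Z₁Z₂/(Z₁+Z₂), |Z| = 2556 Ω, ∠Z = 68.26°
|Y| = 1/|Z| = 391.2 μS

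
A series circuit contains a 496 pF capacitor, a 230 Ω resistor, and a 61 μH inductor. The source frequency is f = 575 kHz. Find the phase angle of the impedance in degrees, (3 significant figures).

ω = 2πf = 3.613e+06 rad/s
X_L = ωL = 220 Ω
X_C = 1/(ωC) = 558 Ω
Net reactance X = X_L − X_C = -338 Ω
Z = 230 − j338 Ω
|Z| = √(230² + 338²) = 409 Ω
∠Z = arctan(-338/230) = -55.7°

-55.7°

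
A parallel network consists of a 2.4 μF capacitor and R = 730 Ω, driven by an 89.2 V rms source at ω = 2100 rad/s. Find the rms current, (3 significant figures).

466 mA

X_C = 1/(ωC) = 198 Ω
Parallel: admittances add. Y = 1/R + jωC
Y = (0.00137 + j0.00504) S
|Y| = 0.00522 S → |Z| = 1/|Y| = 191 Ω, ∠Z = −∠Y = -74.8°
I = V/|Z| = 89.2/191 = 466 mA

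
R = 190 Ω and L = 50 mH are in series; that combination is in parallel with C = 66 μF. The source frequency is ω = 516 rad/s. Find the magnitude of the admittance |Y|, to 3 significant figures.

33.8 mS

X_L = ωL = 25.8 Ω
X_C = 1/(ωC) = 29.4 Ω
Branch 1 (R+jX_L): Z₁ = 190 + j25.8 Ω, |Z₁| = 192 Ω
Branch 2 (−jX_C): Z₂ = −j29.4 Ω
Parallel: Z = Z₁Z₂/(Z₁+Z₂), |Z| = 29.6 Ω, ∠Z = -81.2°
|Y| = 1/|Z| = 33.8 mS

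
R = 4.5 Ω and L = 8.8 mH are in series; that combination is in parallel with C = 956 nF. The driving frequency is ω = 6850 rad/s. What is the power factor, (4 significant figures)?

X_L = ωL = 60.28 Ω
X_C = 1/(ωC) = 152.7 Ω
Branch 1 (R+jX_L): Z₁ = 4.500 + j60.28 Ω, |Z₁| = 60.45 Ω
Branch 2 (−jX_C): Z₂ = −j152.7 Ω
Parallel: Z = Z₁Z₂/(Z₁+Z₂), |Z| = 99.75 Ω, ∠Z = 82.94°
cos φ = cos(82.94°) = 0.1229

0.1229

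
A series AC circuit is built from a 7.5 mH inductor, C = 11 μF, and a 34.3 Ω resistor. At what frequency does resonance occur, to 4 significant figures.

ω₀ = 1/√(LC) = 1/√(0.0075 × 1.1e-05) = 3482 rad/s
f₀ = ω₀/(2π) = 554.1 Hz

554.1 Hz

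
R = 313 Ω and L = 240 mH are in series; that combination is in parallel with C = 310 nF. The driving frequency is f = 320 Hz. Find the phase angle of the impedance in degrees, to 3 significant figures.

ω = 2πf = 2011 rad/s
X_L = ωL = 483 Ω
X_C = 1/(ωC) = 1600 Ω
Branch 1 (R+jX_L): Z₁ = 313 + j483 Ω, |Z₁| = 575 Ω
Branch 2 (−jX_C): Z₂ = −j1600 Ω
Parallel: Z = Z₁Z₂/(Z₁+Z₂), |Z| = 792 Ω, ∠Z = 41.4°

41.4°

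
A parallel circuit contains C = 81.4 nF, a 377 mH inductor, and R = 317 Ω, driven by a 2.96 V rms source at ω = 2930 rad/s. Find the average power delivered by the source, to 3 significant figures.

27.6 mW

X_L = ωL = 1100 Ω
X_C = 1/(ωC) = 4190 Ω
Parallel: admittances add. Y = 1/R + 1/(jωL) + jωC
Y = (0.00315 − j0.000667) S
|Y| = 0.00322 S → |Z| = 1/|Y| = 310 Ω, ∠Z = −∠Y = 11.9°
I = V/|Z| = 9.54 mA
P = VI cos φ = 2.96 × 0.00954 × cos(11.9°) = 27.6 mW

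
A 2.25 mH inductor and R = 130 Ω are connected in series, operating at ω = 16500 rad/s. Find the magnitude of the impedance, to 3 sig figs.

135 Ω

X_L = ωL = 37.1 Ω
Z = 130 + j37.1 Ω
|Z| = √(130² + 37.1²) = 135 Ω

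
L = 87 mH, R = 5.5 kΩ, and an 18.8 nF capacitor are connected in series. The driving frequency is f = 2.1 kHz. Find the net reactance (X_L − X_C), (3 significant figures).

-2880 Ω

ω = 2πf = 13190 rad/s
X_L = ωL = 1150 Ω
X_C = 1/(ωC) = 4030 Ω
X = 1150 − 4030 = -2880 Ω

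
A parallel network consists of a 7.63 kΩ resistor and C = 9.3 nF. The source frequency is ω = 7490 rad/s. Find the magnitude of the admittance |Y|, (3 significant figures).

X_C = 1/(ωC) = 14400 Ω
Parallel: admittances add. Y = 1/R + jωC
Y = (0.000131 + j6.97e-05) S
|Y| = 0.000148 S → |Z| = 1/|Y| = 6740 Ω, ∠Z = −∠Y = -28.0°

148 μS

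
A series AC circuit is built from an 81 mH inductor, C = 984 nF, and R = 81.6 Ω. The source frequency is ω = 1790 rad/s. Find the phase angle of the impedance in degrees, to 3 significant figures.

X_L = ωL = 145 Ω
X_C = 1/(ωC) = 568 Ω
Net reactance X = X_L − X_C = -423 Ω
Z = 81.6 − j423 Ω
|Z| = √(81.6² + 423²) = 431 Ω
∠Z = arctan(-423/81.6) = -79.1°

-79.1°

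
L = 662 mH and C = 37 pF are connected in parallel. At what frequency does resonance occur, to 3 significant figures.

ω₀ = 1/√(LC) = 1/√(0.662 × 3.7e-11) = 202100 rad/s
f₀ = ω₀/(2π) = 32.2 kHz

32.2 kHz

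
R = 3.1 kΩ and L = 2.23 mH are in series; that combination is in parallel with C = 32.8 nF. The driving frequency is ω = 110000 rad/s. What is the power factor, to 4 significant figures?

0.08912

X_L = ωL = 245.3 Ω
X_C = 1/(ωC) = 277.2 Ω
Branch 1 (R+jX_L): Z₁ = 3100 + j245.3 Ω, |Z₁| = 3110 Ω
Branch 2 (−jX_C): Z₂ = −j277.2 Ω
Parallel: Z = Z₁Z₂/(Z₁+Z₂), |Z| = 278.0 Ω, ∠Z = -84.89°
cos φ = cos(-84.89°) = 0.08912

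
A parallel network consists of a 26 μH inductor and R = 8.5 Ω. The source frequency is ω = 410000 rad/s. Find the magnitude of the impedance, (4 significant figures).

X_L = ωL = 10.66 Ω
Parallel: admittances add. Y = 1/R + 1/(jωL)
Y = (0.1176 − j0.09381) S
|Y| = 0.1505 S → |Z| = 1/|Y| = 6.646 Ω, ∠Z = −∠Y = 38.57°

6.646 Ω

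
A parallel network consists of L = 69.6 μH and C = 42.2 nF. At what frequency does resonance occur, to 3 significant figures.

92.9 kHz

ω₀ = 1/√(LC) = 1/√(6.96e-05 × 4.22e-08) = 583500 rad/s
f₀ = ω₀/(2π) = 92.9 kHz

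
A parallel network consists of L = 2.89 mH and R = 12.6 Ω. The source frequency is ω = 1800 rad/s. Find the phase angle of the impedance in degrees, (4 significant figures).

67.57°

X_L = ωL = 5.202 Ω
Parallel: admittances add. Y = 1/R + 1/(jωL)
Y = (0.07937 − j0.1922) S
|Y| = 0.2080 S → |Z| = 1/|Y| = 4.808 Ω, ∠Z = −∠Y = 67.57°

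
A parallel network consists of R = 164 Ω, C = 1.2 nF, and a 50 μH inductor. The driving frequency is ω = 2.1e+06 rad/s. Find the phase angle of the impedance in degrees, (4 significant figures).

X_L = ωL = 105.0 Ω
X_C = 1/(ωC) = 396.8 Ω
Parallel: admittances add. Y = 1/R + 1/(jωL) + jωC
Y = (0.006098 − j0.007004) S
|Y| = 0.009286 S → |Z| = 1/|Y| = 107.7 Ω, ∠Z = −∠Y = 48.96°

48.96°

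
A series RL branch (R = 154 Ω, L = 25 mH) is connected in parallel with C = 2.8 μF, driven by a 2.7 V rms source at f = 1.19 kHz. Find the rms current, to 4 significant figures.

ω = 2πf = 7477 rad/s
X_L = ωL = 186.9 Ω
X_C = 1/(ωC) = 47.77 Ω
Branch 1 (R+jX_L): Z₁ = 154.0 + j186.9 Ω, |Z₁| = 242.2 Ω
Branch 2 (−jX_C): Z₂ = −j47.77 Ω
Parallel: Z = Z₁Z₂/(Z₁+Z₂), |Z| = 55.74 Ω, ∠Z = -81.59°
I = V/|Z| = 2.7/55.74 = 48.44 mA

48.44 mA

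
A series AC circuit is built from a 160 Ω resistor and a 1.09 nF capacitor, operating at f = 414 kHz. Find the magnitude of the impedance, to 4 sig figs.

387.3 Ω

ω = 2πf = 2.601e+06 rad/s
X_C = 1/(ωC) = 352.7 Ω
Z = 160.0 − j352.7 Ω
|Z| = √(160.0² + 352.7²) = 387.3 Ω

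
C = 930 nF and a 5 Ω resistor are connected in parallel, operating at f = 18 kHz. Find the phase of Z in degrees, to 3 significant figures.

ω = 2πf = 113100 rad/s
X_C = 1/(ωC) = 9.51 Ω
Parallel: admittances add. Y = 1/R + jωC
Y = (0.200 + j0.105) S
|Y| = 0.226 S → |Z| = 1/|Y| = 4.43 Ω, ∠Z = −∠Y = -27.7°

-27.7°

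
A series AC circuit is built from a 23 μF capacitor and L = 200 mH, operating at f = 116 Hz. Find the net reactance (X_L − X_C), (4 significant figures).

86.12 Ω

ω = 2πf = 728.8 rad/s
X_L = ωL = 145.8 Ω
X_C = 1/(ωC) = 59.65 Ω
X = 145.8 − 59.65 = 86.12 Ω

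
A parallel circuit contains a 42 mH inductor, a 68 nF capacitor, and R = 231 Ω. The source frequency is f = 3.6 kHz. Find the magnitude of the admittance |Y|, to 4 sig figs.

4.356 mS

ω = 2πf = 22620 rad/s
X_L = ωL = 950.0 Ω
X_C = 1/(ωC) = 650.1 Ω
Parallel: admittances add. Y = 1/R + 1/(jωL) + jωC
Y = (0.004329 + j0.0004855) S
|Y| = 0.004356 S → |Z| = 1/|Y| = 229.6 Ω, ∠Z = −∠Y = -6.399°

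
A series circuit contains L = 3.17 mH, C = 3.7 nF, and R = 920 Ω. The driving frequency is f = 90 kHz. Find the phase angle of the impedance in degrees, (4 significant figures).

55.02°

ω = 2πf = 565500 rad/s
X_L = ωL = 1793 Ω
X_C = 1/(ωC) = 477.9 Ω
Net reactance X = X_L − X_C = 1315 Ω
Z = 920.0 + j1315 Ω
|Z| = √(920.0² + 1315²) = 1605 Ω
∠Z = arctan(1315/920.0) = 55.02°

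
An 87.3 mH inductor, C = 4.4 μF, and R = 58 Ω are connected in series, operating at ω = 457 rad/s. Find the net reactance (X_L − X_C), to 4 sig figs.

X_L = ωL = 39.90 Ω
X_C = 1/(ωC) = 497.3 Ω
X = 39.90 − 497.3 = -457.4 Ω

-457.4 Ω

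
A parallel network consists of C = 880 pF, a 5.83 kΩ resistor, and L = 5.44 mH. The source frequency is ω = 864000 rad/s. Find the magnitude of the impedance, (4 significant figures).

1743 Ω

X_L = ωL = 4700 Ω
X_C = 1/(ωC) = 1315 Ω
Parallel: admittances add. Y = 1/R + 1/(jωL) + jωC
Y = (0.0001715 + j0.0005476) S
|Y| = 0.0005738 S → |Z| = 1/|Y| = 1743 Ω, ∠Z = −∠Y = -72.61°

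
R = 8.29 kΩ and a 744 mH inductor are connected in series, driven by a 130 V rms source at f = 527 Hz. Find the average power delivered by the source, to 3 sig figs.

ω = 2πf = 3311 rad/s
X_L = ωL = 2460 Ω
Z = 8290 + j2460 Ω
|Z| = √(8290² + 2460²) = 8650 Ω
∠Z = arctan(2460/8290) = 16.6°
I = V/|Z| = 15.0 mA
P = VI cos φ = 130 × 0.0150 × cos(16.6°) = 1.87 W

1.87 W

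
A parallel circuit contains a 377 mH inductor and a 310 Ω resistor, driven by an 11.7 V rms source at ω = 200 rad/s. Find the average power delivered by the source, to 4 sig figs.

441.6 mW

X_L = ωL = 75.40 Ω
Parallel: admittances add. Y = 1/R + 1/(jωL)
Y = (0.003226 − j0.01326) S
|Y| = 0.01365 S → |Z| = 1/|Y| = 73.26 Ω, ∠Z = −∠Y = 76.33°
I = V/|Z| = 159.7 mA
P = VI cos φ = 11.7 × 0.1597 × cos(76.33°) = 441.6 mW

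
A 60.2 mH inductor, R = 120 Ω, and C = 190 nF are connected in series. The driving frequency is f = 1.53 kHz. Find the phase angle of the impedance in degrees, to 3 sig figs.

14.6°

ω = 2πf = 9613 rad/s
X_L = ωL = 579 Ω
X_C = 1/(ωC) = 547 Ω
Net reactance X = X_L − X_C = 31.2 Ω
Z = 120 + j31.2 Ω
|Z| = √(120² + 31.2²) = 124 Ω
∠Z = arctan(31.2/120) = 14.6°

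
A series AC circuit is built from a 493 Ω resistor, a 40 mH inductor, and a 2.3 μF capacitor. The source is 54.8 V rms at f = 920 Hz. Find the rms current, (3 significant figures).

ω = 2πf = 5781 rad/s
X_L = ωL = 231 Ω
X_C = 1/(ωC) = 75.2 Ω
Net reactance X = X_L − X_C = 156 Ω
Z = 493 + j156 Ω
|Z| = √(493² + 156²) = 517 Ω
I = V/|Z| = 54.8/517 = 106 mA

106 mA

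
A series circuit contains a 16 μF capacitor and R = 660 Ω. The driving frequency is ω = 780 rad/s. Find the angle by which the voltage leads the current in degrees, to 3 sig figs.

-6.92°

X_C = 1/(ωC) = 80.1 Ω
Z = 660 − j80.1 Ω
|Z| = √(660² + 80.1²) = 665 Ω
∠Z = arctan(-80.1/660) = -6.92°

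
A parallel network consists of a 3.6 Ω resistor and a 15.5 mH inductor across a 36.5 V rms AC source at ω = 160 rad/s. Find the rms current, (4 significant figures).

X_L = ωL = 2.480 Ω
Parallel: admittances add. Y = 1/R + 1/(jωL)
Y = (0.2778 − j0.4032) S
|Y| = 0.4896 S → |Z| = 1/|Y| = 2.042 Ω, ∠Z = −∠Y = 55.44°
I = V/|Z| = 36.5/2.042 = 17.87 A

17.87 A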